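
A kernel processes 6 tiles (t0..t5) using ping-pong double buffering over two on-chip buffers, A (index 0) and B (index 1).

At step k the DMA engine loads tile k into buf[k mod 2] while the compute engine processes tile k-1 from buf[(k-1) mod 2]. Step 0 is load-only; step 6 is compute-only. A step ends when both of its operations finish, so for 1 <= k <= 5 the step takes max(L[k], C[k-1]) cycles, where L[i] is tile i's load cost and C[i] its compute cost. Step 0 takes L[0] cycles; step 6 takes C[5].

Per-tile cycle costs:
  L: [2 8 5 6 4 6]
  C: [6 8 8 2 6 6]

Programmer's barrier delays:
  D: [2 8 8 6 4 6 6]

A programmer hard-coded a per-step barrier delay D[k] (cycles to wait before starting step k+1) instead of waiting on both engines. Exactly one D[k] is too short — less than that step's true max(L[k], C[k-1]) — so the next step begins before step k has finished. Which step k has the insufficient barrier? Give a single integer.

[0] required=L[0]=2=2 vs D=2 ok
[1] required=max(L[1]=8,C[0]=6)=8 vs D=8 ok
[2] required=max(L[2]=5,C[1]=8)=8 vs D=8 ok
[3] required=max(L[3]=6,C[2]=8)=8 vs D=6 SHORT
[4] required=max(L[4]=4,C[3]=2)=4 vs D=4 ok
[5] required=max(L[5]=6,C[4]=6)=6 vs D=6 ok
[6] required=C[5]=6=6 vs D=6 ok

hazard at step 3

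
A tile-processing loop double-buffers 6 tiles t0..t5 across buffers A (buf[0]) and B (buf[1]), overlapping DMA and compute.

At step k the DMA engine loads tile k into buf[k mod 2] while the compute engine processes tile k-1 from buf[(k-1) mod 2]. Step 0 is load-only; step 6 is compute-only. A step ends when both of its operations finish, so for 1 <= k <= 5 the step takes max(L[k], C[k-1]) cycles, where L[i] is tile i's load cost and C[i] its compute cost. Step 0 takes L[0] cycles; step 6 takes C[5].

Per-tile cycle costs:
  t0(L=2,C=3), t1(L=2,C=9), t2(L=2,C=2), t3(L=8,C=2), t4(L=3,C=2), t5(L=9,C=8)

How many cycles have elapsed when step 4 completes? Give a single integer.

k=0 load=t0/2c comp=- wait=2 total=2
k=1 load=t1/2c comp=t0/3c wait=3 total=5
k=2 load=t2/2c comp=t1/9c wait=9 total=14
k=3 load=t3/8c comp=t2/2c wait=8 total=22
k=4 load=t4/3c comp=t3/2c wait=3 total=25
k=5 load=t5/9c comp=t4/2c wait=9 total=34
k=6 load=- comp=t5/8c wait=8 total=42

end_cycle[4] = 25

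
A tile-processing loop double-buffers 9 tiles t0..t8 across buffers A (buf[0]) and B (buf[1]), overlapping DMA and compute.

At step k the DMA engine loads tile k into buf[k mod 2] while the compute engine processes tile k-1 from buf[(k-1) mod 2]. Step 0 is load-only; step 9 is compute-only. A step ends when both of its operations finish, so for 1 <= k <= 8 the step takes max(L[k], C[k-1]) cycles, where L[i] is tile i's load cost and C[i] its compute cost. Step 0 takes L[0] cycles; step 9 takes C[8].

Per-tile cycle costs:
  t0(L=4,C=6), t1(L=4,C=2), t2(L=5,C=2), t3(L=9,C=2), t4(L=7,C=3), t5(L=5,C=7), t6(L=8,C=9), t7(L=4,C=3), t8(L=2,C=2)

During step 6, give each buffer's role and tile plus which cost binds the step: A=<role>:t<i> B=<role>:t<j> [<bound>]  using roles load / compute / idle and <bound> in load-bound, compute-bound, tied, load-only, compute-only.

  0. 4=4c; end=4; A:t0 B:-
  1. max(4,6)=6c; end=10; A:t0 B:t1
  2. max(5,2)=5c; end=15; A:t2 B:t1
  3. max(9,2)=9c; end=24; A:t2 B:t3
  4. max(7,2)=7c; end=31; A:t4 B:t3
  5. max(5,3)=5c; end=36; A:t4 B:t5
  6. max(8,7)=8c; end=44; A:t6 B:t5
  7. max(4,9)=9c; end=53; A:t6 B:t7
  8. max(2,3)=3c; end=56; A:t8 B:t7
  9. 2=2c; end=58; A:t8 B:t7

step 6: A=load:t6 B=compute:t5 [load-bound]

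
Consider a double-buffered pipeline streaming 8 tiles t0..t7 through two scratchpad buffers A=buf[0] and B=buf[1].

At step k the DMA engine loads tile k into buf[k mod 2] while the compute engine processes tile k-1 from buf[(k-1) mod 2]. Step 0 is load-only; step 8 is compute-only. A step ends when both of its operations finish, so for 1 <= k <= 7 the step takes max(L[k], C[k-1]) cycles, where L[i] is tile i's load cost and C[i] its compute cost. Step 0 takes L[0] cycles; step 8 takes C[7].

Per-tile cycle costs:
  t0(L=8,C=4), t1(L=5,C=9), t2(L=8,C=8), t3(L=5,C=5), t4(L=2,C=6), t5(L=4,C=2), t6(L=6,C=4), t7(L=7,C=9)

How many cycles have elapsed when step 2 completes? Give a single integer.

end_cycle[2] = 22

[0] DMA t0→A (8c) ∥ CU idle ⇒ 8c, clock 8
[1] DMA t1→B (5c) ∥ CU A:t0 (4c) ⇒ 5c, clock 13
[2] DMA t2→A (8c) ∥ CU B:t1 (9c) ⇒ 9c, clock 22
[3] DMA t3→B (5c) ∥ CU A:t2 (8c) ⇒ 8c, clock 30
[4] DMA t4→A (2c) ∥ CU B:t3 (5c) ⇒ 5c, clock 35
[5] DMA t5→B (4c) ∥ CU A:t4 (6c) ⇒ 6c, clock 41
[6] DMA t6→A (6c) ∥ CU B:t5 (2c) ⇒ 6c, clock 47
[7] DMA t7→B (7c) ∥ CU A:t6 (4c) ⇒ 7c, clock 54
[8] DMA idle ∥ CU B:t7 (9c) ⇒ 9c, clock 63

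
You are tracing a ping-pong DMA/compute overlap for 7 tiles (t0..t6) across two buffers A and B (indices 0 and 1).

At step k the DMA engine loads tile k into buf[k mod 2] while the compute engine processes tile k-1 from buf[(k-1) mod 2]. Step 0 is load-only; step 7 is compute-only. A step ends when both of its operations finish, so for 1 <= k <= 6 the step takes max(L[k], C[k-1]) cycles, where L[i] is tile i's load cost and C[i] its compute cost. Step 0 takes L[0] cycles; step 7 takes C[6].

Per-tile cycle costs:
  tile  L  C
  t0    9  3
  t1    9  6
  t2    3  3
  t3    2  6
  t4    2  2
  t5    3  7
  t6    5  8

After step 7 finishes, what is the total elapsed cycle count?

end_cycle[7] = 51

k=0 load=t0/9c comp=- wait=9 total=9
k=1 load=t1/9c comp=t0/3c wait=9 total=18
k=2 load=t2/3c comp=t1/6c wait=6 total=24
k=3 load=t3/2c comp=t2/3c wait=3 total=27
k=4 load=t4/2c comp=t3/6c wait=6 total=33
k=5 load=t5/3c comp=t4/2c wait=3 total=36
k=6 load=t6/5c comp=t5/7c wait=7 total=43
k=7 load=- comp=t6/8c wait=8 total=51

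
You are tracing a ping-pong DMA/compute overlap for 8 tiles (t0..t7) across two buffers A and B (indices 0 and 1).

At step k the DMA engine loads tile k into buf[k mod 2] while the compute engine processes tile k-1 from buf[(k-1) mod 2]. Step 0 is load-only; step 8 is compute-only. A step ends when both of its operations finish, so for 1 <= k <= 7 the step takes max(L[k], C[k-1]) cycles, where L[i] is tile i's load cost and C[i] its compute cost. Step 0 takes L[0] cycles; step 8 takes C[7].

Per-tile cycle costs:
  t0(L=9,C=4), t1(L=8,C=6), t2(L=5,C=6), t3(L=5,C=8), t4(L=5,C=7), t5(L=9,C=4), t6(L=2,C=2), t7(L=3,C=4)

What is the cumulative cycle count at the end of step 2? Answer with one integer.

[0] DMA t0→A (9c) ∥ CU idle ⇒ 9c, clock 9
[1] DMA t1→B (8c) ∥ CU A:t0 (4c) ⇒ 8c, clock 17
[2] DMA t2→A (5c) ∥ CU B:t1 (6c) ⇒ 6c, clock 23
[3] DMA t3→B (5c) ∥ CU A:t2 (6c) ⇒ 6c, clock 29
[4] DMA t4→A (5c) ∥ CU B:t3 (8c) ⇒ 8c, clock 37
[5] DMA t5→B (9c) ∥ CU A:t4 (7c) ⇒ 9c, clock 46
[6] DMA t6→A (2c) ∥ CU B:t5 (4c) ⇒ 4c, clock 50
[7] DMA t7→B (3c) ∥ CU A:t6 (2c) ⇒ 3c, clock 53
[8] DMA idle ∥ CU B:t7 (4c) ⇒ 4c, clock 57

end_cycle[2] = 23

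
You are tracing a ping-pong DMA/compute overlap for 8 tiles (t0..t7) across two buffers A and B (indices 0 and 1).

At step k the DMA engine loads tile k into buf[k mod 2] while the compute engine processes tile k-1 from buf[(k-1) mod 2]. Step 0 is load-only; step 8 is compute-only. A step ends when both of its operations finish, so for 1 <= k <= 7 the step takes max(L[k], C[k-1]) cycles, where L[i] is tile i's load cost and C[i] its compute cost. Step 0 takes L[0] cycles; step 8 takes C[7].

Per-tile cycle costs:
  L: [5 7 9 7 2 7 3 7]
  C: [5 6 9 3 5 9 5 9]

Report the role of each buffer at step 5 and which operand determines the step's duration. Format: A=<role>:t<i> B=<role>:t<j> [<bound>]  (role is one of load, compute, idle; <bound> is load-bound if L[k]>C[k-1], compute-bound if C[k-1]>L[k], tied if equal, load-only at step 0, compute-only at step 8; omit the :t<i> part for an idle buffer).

k=0 load=t0/5c comp=- wait=5 total=5
k=1 load=t1/7c comp=t0/5c wait=7 total=12
k=2 load=t2/9c comp=t1/6c wait=9 total=21
k=3 load=t3/7c comp=t2/9c wait=9 total=30
k=4 load=t4/2c comp=t3/3c wait=3 total=33
k=5 load=t5/7c comp=t4/5c wait=7 total=40
k=6 load=t6/3c comp=t5/9c wait=9 total=49
k=7 load=t7/7c comp=t6/5c wait=7 total=56
k=8 load=- comp=t7/9c wait=9 total=65

step 5: A=compute:t4 B=load:t5 [load-bound]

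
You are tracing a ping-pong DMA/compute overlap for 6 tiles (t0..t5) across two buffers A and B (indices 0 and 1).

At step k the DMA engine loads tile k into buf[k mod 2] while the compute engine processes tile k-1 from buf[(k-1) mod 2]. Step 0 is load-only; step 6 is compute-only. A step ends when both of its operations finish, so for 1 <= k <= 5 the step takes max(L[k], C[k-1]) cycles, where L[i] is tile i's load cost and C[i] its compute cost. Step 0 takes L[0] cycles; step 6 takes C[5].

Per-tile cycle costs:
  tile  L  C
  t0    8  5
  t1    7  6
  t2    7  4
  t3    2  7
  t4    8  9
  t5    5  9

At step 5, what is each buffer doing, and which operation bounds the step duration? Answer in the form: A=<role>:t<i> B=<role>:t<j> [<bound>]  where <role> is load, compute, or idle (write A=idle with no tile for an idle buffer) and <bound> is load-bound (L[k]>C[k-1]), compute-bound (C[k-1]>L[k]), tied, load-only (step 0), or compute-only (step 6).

  0. 8=8c; end=8; A:t0 B:-
  1. max(7,5)=7c; end=15; A:t0 B:t1
  2. max(7,6)=7c; end=22; A:t2 B:t1
  3. max(2,4)=4c; end=26; A:t2 B:t3
  4. max(8,7)=8c; end=34; A:t4 B:t3
  5. max(5,9)=9c; end=43; A:t4 B:t5
  6. 9=9c; end=52; A:t4 B:t5

step 5: A=compute:t4 B=load:t5 [compute-bound]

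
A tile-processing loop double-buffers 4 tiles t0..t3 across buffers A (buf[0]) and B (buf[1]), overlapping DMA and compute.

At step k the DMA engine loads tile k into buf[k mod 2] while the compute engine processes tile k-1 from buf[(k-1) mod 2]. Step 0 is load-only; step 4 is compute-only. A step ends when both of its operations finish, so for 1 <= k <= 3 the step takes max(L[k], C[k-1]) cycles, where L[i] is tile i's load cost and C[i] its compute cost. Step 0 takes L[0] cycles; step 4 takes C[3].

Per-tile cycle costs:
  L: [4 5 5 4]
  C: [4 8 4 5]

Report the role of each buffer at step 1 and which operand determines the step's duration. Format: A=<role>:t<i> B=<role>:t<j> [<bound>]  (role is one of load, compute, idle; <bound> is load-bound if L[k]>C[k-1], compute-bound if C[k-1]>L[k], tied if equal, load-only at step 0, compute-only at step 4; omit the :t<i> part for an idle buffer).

step 1: A=compute:t0 B=load:t1 [load-bound]

  0. 4=4c; end=4; A:t0 B:-
  1. max(5,4)=5c; end=9; A:t0 B:t1
  2. max(5,8)=8c; end=17; A:t2 B:t1
  3. max(4,4)=4c; end=21; A:t2 B:t3
  4. 5=5c; end=26; A:t2 B:t3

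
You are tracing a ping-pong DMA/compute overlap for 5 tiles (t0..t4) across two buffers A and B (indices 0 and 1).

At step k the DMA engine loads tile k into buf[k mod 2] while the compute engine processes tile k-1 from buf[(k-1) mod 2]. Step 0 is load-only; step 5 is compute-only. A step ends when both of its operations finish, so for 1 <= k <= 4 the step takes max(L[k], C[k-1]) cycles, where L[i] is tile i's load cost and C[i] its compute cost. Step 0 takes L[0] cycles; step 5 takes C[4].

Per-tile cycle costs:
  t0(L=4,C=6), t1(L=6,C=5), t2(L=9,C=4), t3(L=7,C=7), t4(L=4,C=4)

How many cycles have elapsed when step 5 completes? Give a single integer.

[0] DMA t0→A (4c) ∥ CU idle ⇒ 4c, clock 4
[1] DMA t1→B (6c) ∥ CU A:t0 (6c) ⇒ 6c, clock 10
[2] DMA t2→A (9c) ∥ CU B:t1 (5c) ⇒ 9c, clock 19
[3] DMA t3→B (7c) ∥ CU A:t2 (4c) ⇒ 7c, clock 26
[4] DMA t4→A (4c) ∥ CU B:t3 (7c) ⇒ 7c, clock 33
[5] DMA idle ∥ CU A:t4 (4c) ⇒ 4c, clock 37

end_cycle[5] = 37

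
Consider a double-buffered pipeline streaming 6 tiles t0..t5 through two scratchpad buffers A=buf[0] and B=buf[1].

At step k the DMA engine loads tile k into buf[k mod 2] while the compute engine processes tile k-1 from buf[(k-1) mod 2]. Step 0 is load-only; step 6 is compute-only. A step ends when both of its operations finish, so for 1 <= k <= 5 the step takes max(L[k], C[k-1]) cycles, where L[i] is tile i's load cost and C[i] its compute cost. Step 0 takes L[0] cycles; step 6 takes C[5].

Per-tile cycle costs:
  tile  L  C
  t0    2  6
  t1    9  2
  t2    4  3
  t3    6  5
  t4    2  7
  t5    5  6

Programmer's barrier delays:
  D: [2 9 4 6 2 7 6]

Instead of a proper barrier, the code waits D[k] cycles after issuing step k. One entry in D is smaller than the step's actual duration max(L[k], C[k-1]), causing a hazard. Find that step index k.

step 0: need L[0]=2 = 2; D[0]=2 ok
step 1: need max(L[1]=9,C[0]=6) = 9; D[1]=9 ok
step 2: need max(L[2]=4,C[1]=2) = 4; D[2]=4 ok
step 3: need max(L[3]=6,C[2]=3) = 6; D[3]=6 ok
step 4: need max(L[4]=2,C[3]=5) = 5; D[4]=2 SHORT
step 5: need max(L[5]=5,C[4]=7) = 7; D[5]=7 ok
step 6: need C[5]=6 = 6; D[6]=6 ok

hazard at step 4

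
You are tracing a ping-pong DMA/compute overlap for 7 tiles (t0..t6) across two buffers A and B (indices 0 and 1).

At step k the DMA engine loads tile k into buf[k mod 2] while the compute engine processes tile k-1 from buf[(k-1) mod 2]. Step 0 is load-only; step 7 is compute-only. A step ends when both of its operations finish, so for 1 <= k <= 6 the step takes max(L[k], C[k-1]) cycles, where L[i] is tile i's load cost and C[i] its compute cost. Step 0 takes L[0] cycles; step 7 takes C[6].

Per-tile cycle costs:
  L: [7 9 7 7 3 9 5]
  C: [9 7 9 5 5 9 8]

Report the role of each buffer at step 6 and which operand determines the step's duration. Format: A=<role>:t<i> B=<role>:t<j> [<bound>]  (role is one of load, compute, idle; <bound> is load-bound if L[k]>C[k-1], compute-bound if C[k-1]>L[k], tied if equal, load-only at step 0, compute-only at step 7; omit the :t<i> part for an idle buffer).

  0. 7=7c; end=7; A:t0 B:-
  1. max(9,9)=9c; end=16; A:t0 B:t1
  2. max(7,7)=7c; end=23; A:t2 B:t1
  3. max(7,9)=9c; end=32; A:t2 B:t3
  4. max(3,5)=5c; end=37; A:t4 B:t3
  5. max(9,5)=9c; end=46; A:t4 B:t5
  6. max(5,9)=9c; end=55; A:t6 B:t5
  7. 8=8c; end=63; A:t6 B:t5

step 6: A=load:t6 B=compute:t5 [compute-bound]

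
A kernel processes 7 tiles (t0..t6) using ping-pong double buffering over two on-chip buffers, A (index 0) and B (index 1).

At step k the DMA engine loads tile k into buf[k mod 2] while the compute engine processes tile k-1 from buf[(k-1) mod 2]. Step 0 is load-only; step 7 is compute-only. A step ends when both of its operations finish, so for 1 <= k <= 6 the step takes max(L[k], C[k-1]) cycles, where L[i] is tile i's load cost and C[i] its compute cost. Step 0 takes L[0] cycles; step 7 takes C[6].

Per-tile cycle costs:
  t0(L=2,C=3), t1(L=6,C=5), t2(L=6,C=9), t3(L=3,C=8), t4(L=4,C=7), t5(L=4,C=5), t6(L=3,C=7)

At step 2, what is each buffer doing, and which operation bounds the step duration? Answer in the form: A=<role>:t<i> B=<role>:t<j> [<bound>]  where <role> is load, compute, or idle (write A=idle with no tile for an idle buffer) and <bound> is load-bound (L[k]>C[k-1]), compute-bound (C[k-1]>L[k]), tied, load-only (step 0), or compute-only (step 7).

step 2: A=load:t2 B=compute:t1 [load-bound]

k=0 load=t0/2c comp=- wait=2 total=2
k=1 load=t1/6c comp=t0/3c wait=6 total=8
k=2 load=t2/6c comp=t1/5c wait=6 total=14
k=3 load=t3/3c comp=t2/9c wait=9 total=23
k=4 load=t4/4c comp=t3/8c wait=8 total=31
k=5 load=t5/4c comp=t4/7c wait=7 total=38
k=6 load=t6/3c comp=t5/5c wait=5 total=43
k=7 load=- comp=t6/7c wait=7 total=50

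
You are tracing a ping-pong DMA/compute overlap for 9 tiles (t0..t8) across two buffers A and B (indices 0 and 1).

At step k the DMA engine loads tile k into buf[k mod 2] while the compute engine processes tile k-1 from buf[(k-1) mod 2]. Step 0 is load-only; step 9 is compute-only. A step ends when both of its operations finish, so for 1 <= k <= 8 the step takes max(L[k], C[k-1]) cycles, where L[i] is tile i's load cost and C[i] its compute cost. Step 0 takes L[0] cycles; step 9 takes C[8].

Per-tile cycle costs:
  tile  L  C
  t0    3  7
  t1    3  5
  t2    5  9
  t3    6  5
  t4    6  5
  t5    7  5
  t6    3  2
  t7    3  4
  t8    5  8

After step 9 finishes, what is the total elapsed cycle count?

end_cycle[9] = 58

  0. 3=3c; end=3; A:t0 B:-
  1. max(3,7)=7c; end=10; A:t0 B:t1
  2. max(5,5)=5c; end=15; A:t2 B:t1
  3. max(6,9)=9c; end=24; A:t2 B:t3
  4. max(6,5)=6c; end=30; A:t4 B:t3
  5. max(7,5)=7c; end=37; A:t4 B:t5
  6. max(3,5)=5c; end=42; A:t6 B:t5
  7. max(3,2)=3c; end=45; A:t6 B:t7
  8. max(5,4)=5c; end=50; A:t8 B:t7
  9. 8=8c; end=58; A:t8 B:t7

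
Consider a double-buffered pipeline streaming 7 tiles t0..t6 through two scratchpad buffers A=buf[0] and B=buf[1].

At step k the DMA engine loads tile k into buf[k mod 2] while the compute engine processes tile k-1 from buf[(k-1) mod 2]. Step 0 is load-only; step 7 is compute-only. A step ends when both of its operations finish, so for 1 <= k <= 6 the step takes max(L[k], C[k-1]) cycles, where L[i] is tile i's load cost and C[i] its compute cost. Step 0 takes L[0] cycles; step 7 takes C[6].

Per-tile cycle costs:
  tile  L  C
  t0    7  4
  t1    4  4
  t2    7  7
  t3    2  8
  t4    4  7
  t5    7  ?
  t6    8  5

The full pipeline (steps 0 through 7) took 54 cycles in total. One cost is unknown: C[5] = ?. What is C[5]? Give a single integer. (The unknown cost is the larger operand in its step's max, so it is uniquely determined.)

step 0 = dur = L[0]=7 = 7
step 1 = dur = max(L[1]=4, C[0]=4) = 4
step 2 = dur = max(L[2]=7, C[1]=4) = 7
step 3 = dur = max(L[3]=2, C[2]=7) = 7
step 4 = dur = max(L[4]=4, C[3]=8) = 8
step 5 = dur = max(L[5]=7, C[4]=7) = 7
step 6 = dur = max(L[6]=8, C[5]=?) = C[5]  (unknown; binding)
step 7 = dur = C[6]=5 = 5
sum of known step durations = 45
dur[6] = total - known = 54 - 45 = 9
C[5] is the binding max in step 6, so C[5] = dur[6] = 9

C[5] = 9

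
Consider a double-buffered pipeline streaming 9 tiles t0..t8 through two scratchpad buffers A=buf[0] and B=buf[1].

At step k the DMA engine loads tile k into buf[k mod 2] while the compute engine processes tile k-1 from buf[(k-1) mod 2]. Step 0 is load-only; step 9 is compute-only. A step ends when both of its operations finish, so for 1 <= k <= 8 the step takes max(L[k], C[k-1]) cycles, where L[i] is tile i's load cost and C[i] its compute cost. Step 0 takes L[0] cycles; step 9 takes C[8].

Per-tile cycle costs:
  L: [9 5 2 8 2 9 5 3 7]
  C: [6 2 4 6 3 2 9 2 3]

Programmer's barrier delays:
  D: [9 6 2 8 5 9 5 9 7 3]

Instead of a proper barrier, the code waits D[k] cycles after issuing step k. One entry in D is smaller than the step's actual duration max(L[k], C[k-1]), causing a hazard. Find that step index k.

k=0 barrier L[0]=9→9c, D[0]=9 ok
k=1 barrier max(L[1]=5,C[0]=6)→6c, D[1]=6 ok
k=2 barrier max(L[2]=2,C[1]=2)→2c, D[2]=2 ok
k=3 barrier max(L[3]=8,C[2]=4)→8c, D[3]=8 ok
k=4 barrier max(L[4]=2,C[3]=6)→6c, D[4]=5 SHORT
k=5 barrier max(L[5]=9,C[4]=3)→9c, D[5]=9 ok
k=6 barrier max(L[6]=5,C[5]=2)→5c, D[6]=5 ok
k=7 barrier max(L[7]=3,C[6]=9)→9c, D[7]=9 ok
k=8 barrier max(L[8]=7,C[7]=2)→7c, D[8]=7 ok
k=9 barrier C[8]=3→3c, D[9]=3 ok

hazard at step 4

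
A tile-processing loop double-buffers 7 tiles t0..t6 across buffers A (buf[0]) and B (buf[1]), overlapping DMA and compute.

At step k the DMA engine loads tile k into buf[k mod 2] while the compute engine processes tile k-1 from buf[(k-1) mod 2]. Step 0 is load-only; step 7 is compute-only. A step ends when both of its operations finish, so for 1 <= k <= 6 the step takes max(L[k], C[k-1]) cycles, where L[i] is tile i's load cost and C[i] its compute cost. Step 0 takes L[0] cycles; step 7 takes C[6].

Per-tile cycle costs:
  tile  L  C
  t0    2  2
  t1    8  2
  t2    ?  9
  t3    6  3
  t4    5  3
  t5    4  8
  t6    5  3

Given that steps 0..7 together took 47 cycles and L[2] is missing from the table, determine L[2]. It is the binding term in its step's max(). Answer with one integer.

L[2] = 8

step 0 | dur = L[0]=2 = 2
step 1 | dur = max(L[1]=8, C[0]=2) = 8
step 2 | dur = max(L[2]=?, C[1]=2) = L[2]  (unknown; binding)
step 3 | dur = max(L[3]=6, C[2]=9) = 9
step 4 | dur = max(L[4]=5, C[3]=3) = 5
step 5 | dur = max(L[5]=4, C[4]=3) = 4
step 6 | dur = max(L[6]=5, C[5]=8) = 8
step 7 | dur = C[6]=3 = 3
sum of known step durations = 39
dur[2] = total - known = 47 - 39 = 8
L[2] is the binding max in step 2, so L[2] = dur[2] = 8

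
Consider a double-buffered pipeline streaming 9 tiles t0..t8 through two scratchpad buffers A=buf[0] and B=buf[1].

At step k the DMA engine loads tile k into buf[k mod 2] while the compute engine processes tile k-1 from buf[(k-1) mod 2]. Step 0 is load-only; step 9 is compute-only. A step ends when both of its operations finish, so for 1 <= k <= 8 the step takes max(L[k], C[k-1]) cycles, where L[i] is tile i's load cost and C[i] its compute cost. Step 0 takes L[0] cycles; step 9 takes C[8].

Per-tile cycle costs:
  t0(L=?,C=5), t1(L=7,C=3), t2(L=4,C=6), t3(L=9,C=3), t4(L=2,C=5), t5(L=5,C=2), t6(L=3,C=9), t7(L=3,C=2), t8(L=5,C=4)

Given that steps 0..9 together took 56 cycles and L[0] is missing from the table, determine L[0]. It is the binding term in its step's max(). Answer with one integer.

L[0] = 7

step 0 = dur = L[0]=? = L[0]  (unknown; binding)
step 1 = dur = max(L[1]=7, C[0]=5) = 7
step 2 = dur = max(L[2]=4, C[1]=3) = 4
step 3 = dur = max(L[3]=9, C[2]=6) = 9
step 4 = dur = max(L[4]=2, C[3]=3) = 3
step 5 = dur = max(L[5]=5, C[4]=5) = 5
step 6 = dur = max(L[6]=3, C[5]=2) = 3
step 7 = dur = max(L[7]=3, C[6]=9) = 9
step 8 = dur = max(L[8]=5, C[7]=2) = 5
step 9 = dur = C[8]=4 = 4
sum of known step durations = 49
dur[0] = total - known = 56 - 49 = 7
L[0] is the binding max in step 0, so L[0] = dur[0] = 7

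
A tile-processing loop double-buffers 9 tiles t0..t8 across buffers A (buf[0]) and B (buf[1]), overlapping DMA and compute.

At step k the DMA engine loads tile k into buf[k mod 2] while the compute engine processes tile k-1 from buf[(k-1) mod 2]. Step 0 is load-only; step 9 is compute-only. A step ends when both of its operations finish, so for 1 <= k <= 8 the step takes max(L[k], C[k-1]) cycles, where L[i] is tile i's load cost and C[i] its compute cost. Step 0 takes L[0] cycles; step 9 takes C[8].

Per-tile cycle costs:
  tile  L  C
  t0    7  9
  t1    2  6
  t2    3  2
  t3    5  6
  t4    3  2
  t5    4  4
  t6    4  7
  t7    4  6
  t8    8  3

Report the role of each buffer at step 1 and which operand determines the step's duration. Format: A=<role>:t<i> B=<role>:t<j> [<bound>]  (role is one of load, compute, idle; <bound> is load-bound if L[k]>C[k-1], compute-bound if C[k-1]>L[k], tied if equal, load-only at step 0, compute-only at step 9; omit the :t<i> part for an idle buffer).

step 1: A=compute:t0 B=load:t1 [compute-bound]

[0] DMA t0→A (7c) ∥ CU idle ⇒ 7c, clock 7
[1] DMA t1→B (2c) ∥ CU A:t0 (9c) ⇒ 9c, clock 16
[2] DMA t2→A (3c) ∥ CU B:t1 (6c) ⇒ 6c, clock 22
[3] DMA t3→B (5c) ∥ CU A:t2 (2c) ⇒ 5c, clock 27
[4] DMA t4→A (3c) ∥ CU B:t3 (6c) ⇒ 6c, clock 33
[5] DMA t5→B (4c) ∥ CU A:t4 (2c) ⇒ 4c, clock 37
[6] DMA t6→A (4c) ∥ CU B:t5 (4c) ⇒ 4c, clock 41
[7] DMA t7→B (4c) ∥ CU A:t6 (7c) ⇒ 7c, clock 48
[8] DMA t8→A (8c) ∥ CU B:t7 (6c) ⇒ 8c, clock 56
[9] DMA idle ∥ CU A:t8 (3c) ⇒ 3c, clock 59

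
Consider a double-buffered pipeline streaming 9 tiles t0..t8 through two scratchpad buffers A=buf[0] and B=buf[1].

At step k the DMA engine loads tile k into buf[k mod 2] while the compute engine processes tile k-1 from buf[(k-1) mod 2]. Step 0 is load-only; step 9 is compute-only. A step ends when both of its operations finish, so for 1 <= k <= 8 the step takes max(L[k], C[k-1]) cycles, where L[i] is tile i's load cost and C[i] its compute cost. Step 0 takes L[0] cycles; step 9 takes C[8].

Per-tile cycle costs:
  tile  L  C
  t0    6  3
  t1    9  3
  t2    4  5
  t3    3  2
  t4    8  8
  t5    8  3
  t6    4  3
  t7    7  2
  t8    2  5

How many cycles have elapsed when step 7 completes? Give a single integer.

k=0 load=t0/6c comp=- wait=6 total=6
k=1 load=t1/9c comp=t0/3c wait=9 total=15
k=2 load=t2/4c comp=t1/3c wait=4 total=19
k=3 load=t3/3c comp=t2/5c wait=5 total=24
k=4 load=t4/8c comp=t3/2c wait=8 total=32
k=5 load=t5/8c comp=t4/8c wait=8 total=40
k=6 load=t6/4c comp=t5/3c wait=4 total=44
k=7 load=t7/7c comp=t6/3c wait=7 total=51
k=8 load=t8/2c comp=t7/2c wait=2 total=53
k=9 load=- comp=t8/5c wait=5 total=58

end_cycle[7] = 51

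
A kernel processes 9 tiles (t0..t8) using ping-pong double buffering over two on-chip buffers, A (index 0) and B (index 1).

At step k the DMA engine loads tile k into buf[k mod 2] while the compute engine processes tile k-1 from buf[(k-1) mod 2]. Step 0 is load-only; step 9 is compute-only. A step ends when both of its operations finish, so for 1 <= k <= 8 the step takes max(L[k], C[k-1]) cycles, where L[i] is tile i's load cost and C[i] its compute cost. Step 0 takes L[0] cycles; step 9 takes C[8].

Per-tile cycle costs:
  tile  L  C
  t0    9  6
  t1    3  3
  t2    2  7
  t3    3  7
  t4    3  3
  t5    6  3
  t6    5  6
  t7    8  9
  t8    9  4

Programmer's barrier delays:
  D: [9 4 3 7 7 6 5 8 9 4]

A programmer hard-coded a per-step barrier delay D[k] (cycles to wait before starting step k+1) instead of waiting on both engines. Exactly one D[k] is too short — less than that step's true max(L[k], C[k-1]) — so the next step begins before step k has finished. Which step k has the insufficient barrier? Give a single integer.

hazard at step 1

k=0 barrier L[0]=9→9c, D[0]=9 ok
k=1 barrier max(L[1]=3,C[0]=6)→6c, D[1]=4 SHORT
k=2 barrier max(L[2]=2,C[1]=3)→3c, D[2]=3 ok
k=3 barrier max(L[3]=3,C[2]=7)→7c, D[3]=7 ok
k=4 barrier max(L[4]=3,C[3]=7)→7c, D[4]=7 ok
k=5 barrier max(L[5]=6,C[4]=3)→6c, D[5]=6 ok
k=6 barrier max(L[6]=5,C[5]=3)→5c, D[6]=5 ok
k=7 barrier max(L[7]=8,C[6]=6)→8c, D[7]=8 ok
k=8 barrier max(L[8]=9,C[7]=9)→9c, D[8]=9 ok
k=9 barrier C[8]=4→4c, D[9]=4 ok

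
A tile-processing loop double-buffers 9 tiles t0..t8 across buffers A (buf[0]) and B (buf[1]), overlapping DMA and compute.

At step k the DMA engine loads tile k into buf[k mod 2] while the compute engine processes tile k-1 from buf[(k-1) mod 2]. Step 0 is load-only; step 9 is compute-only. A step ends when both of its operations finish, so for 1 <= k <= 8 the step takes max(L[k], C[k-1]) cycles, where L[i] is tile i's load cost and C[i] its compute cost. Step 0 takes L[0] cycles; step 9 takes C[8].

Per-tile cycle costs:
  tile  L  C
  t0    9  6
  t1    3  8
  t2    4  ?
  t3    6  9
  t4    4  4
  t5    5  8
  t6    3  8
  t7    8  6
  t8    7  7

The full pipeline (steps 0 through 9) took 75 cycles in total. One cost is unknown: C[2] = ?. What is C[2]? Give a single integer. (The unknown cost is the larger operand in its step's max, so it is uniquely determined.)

C[2] = 8

step 0 = dur = L[0]=9 = 9
step 1 = dur = max(L[1]=3, C[0]=6) = 6
step 2 = dur = max(L[2]=4, C[1]=8) = 8
step 3 = dur = max(L[3]=6, C[2]=?) = C[2]  (unknown; binding)
step 4 = dur = max(L[4]=4, C[3]=9) = 9
step 5 = dur = max(L[5]=5, C[4]=4) = 5
step 6 = dur = max(L[6]=3, C[5]=8) = 8
step 7 = dur = max(L[7]=8, C[6]=8) = 8
step 8 = dur = max(L[8]=7, C[7]=6) = 7
step 9 = dur = C[8]=7 = 7
sum of known step durations = 67
dur[3] = total - known = 75 - 67 = 8
C[2] is the binding max in step 3, so C[2] = dur[3] = 8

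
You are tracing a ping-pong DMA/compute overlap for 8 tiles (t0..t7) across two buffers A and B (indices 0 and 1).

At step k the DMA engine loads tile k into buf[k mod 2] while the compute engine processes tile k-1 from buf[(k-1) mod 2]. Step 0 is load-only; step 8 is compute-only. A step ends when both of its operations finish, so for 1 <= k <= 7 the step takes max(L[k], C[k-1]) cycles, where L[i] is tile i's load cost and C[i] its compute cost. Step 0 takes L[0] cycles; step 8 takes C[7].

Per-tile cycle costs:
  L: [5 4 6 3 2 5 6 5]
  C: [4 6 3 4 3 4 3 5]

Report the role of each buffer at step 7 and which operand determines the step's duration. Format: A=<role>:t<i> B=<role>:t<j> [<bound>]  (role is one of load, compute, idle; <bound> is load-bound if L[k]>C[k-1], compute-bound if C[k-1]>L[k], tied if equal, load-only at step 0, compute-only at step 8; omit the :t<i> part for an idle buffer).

k=0 load=t0/5c comp=- wait=5 total=5
k=1 load=t1/4c comp=t0/4c wait=4 total=9
k=2 load=t2/6c comp=t1/6c wait=6 total=15
k=3 load=t3/3c comp=t2/3c wait=3 total=18
k=4 load=t4/2c comp=t3/4c wait=4 total=22
k=5 load=t5/5c comp=t4/3c wait=5 total=27
k=6 load=t6/6c comp=t5/4c wait=6 total=33
k=7 load=t7/5c comp=t6/3c wait=5 total=38
k=8 load=- comp=t7/5c wait=5 total=43

step 7: A=compute:t6 B=load:t7 [load-bound]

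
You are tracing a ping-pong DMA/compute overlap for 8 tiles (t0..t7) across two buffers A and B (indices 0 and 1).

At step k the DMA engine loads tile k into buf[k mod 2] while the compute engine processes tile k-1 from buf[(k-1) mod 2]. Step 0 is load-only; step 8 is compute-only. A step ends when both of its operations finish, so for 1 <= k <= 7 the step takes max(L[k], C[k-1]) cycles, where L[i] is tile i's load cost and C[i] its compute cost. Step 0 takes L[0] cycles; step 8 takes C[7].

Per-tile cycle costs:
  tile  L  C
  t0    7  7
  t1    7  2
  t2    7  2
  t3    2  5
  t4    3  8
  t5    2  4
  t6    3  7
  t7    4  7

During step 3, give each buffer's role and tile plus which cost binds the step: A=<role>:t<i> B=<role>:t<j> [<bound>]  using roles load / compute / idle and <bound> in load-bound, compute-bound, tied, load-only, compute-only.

step 3: A=compute:t2 B=load:t3 [tied]

[0] DMA t0→A (7c) ∥ CU idle ⇒ 7c, clock 7
[1] DMA t1→B (7c) ∥ CU A:t0 (7c) ⇒ 7c, clock 14
[2] DMA t2→A (7c) ∥ CU B:t1 (2c) ⇒ 7c, clock 21
[3] DMA t3→B (2c) ∥ CU A:t2 (2c) ⇒ 2c, clock 23
[4] DMA t4→A (3c) ∥ CU B:t3 (5c) ⇒ 5c, clock 28
[5] DMA t5→B (2c) ∥ CU A:t4 (8c) ⇒ 8c, clock 36
[6] DMA t6→A (3c) ∥ CU B:t5 (4c) ⇒ 4c, clock 40
[7] DMA t7→B (4c) ∥ CU A:t6 (7c) ⇒ 7c, clock 47
[8] DMA idle ∥ CU B:t7 (7c) ⇒ 7c, clock 54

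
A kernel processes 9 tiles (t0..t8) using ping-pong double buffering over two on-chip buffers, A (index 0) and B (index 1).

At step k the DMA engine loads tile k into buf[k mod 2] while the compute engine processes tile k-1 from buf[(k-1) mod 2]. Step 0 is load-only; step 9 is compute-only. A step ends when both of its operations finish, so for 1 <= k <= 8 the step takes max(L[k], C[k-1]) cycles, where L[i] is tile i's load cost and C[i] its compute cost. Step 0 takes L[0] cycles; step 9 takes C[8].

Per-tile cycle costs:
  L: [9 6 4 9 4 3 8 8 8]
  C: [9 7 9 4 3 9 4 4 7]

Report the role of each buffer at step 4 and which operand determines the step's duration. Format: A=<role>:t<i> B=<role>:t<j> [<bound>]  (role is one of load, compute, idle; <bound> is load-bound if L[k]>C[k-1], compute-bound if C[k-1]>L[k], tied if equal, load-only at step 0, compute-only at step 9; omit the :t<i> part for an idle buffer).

step 4: A=load:t4 B=compute:t3 [tied]

k=0 load=t0/9c comp=- wait=9 total=9
k=1 load=t1/6c comp=t0/9c wait=9 total=18
k=2 load=t2/4c comp=t1/7c wait=7 total=25
k=3 load=t3/9c comp=t2/9c wait=9 total=34
k=4 load=t4/4c comp=t3/4c wait=4 total=38
k=5 load=t5/3c comp=t4/3c wait=3 total=41
k=6 load=t6/8c comp=t5/9c wait=9 total=50
k=7 load=t7/8c comp=t6/4c wait=8 total=58
k=8 load=t8/8c comp=t7/4c wait=8 total=66
k=9 load=- comp=t8/7c wait=7 total=73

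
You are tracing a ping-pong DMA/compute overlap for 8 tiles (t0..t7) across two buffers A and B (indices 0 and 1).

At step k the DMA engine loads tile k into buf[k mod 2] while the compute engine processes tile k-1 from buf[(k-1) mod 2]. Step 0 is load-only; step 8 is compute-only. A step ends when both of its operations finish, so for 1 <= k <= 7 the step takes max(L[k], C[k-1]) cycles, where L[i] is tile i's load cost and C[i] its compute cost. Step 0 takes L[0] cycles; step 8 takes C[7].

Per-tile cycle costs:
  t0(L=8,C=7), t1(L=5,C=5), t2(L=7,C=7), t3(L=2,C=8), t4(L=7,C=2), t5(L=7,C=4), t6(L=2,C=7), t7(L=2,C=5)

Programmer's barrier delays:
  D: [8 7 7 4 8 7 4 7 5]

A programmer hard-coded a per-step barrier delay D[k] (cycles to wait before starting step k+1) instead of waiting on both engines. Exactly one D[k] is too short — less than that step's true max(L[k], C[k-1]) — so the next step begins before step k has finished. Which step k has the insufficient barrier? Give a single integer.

hazard at step 3

step 0: need L[0]=8 = 8; D[0]=8 ok
step 1: need max(L[1]=5,C[0]=7) = 7; D[1]=7 ok
step 2: need max(L[2]=7,C[1]=5) = 7; D[2]=7 ok
step 3: need max(L[3]=2,C[2]=7) = 7; D[3]=4 SHORT
step 4: need max(L[4]=7,C[3]=8) = 8; D[4]=8 ok
step 5: need max(L[5]=7,C[4]=2) = 7; D[5]=7 ok
step 6: need max(L[6]=2,C[5]=4) = 4; D[6]=4 ok
step 7: need max(L[7]=2,C[6]=7) = 7; D[7]=7 ok
step 8: need C[7]=5 = 5; D[8]=5 ok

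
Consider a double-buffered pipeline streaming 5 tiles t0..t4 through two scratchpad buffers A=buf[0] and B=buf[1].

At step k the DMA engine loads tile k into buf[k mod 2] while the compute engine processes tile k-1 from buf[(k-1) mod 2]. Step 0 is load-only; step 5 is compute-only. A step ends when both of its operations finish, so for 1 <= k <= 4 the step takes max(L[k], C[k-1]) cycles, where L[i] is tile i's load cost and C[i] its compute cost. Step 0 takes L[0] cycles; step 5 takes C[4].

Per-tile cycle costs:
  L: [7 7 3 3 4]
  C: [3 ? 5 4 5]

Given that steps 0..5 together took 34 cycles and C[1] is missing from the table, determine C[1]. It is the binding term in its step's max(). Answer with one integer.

step 0 = dur = L[0]=7 = 7
step 1 = dur = max(L[1]=7, C[0]=3) = 7
step 2 = dur = max(L[2]=3, C[1]=?) = C[1]  (unknown; binding)
step 3 = dur = max(L[3]=3, C[2]=5) = 5
step 4 = dur = max(L[4]=4, C[3]=4) = 4
step 5 = dur = C[4]=5 = 5
sum of known step durations = 28
dur[2] = total - known = 34 - 28 = 6
C[1] is the binding max in step 2, so C[1] = dur[2] = 6

C[1] = 6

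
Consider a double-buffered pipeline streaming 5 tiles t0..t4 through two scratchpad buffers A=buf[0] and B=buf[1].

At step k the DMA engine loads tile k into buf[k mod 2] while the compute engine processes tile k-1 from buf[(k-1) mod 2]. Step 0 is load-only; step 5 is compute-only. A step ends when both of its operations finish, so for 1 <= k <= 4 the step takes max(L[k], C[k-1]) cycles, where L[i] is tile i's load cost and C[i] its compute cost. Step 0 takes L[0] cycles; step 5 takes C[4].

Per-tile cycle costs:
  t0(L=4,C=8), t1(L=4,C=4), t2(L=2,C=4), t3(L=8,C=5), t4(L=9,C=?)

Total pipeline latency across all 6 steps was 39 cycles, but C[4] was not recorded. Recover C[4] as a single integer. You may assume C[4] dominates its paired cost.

C[4] = 6

step 0 → dur = L[0]=4 = 4
step 1 → dur = max(L[1]=4, C[0]=8) = 8
step 2 → dur = max(L[2]=2, C[1]=4) = 4
step 3 → dur = max(L[3]=8, C[2]=4) = 8
step 4 → dur = max(L[4]=9, C[3]=5) = 9
step 5 → dur = C[4]=? = C[4]  (unknown; binding)
sum of known step durations = 33
dur[5] = total - known = 39 - 33 = 6
C[4] is the binding max in step 5, so C[4] = dur[5] = 6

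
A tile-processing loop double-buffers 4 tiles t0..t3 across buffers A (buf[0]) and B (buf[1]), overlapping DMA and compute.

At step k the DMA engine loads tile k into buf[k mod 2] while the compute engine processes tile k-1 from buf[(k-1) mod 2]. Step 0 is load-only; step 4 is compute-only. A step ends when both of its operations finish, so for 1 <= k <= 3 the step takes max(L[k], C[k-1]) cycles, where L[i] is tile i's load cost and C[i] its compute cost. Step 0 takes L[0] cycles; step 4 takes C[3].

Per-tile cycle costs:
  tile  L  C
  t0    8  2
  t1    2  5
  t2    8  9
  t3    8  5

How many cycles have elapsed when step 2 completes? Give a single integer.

step 0: L[0]=8 → dur=8, Σ=8 | A=load:t0 B=idle [load-only]
step 1: L[1]=2 C[0]=2 → dur=2, Σ=10 | A=compute:t0 B=load:t1 [tied]
step 2: L[2]=8 C[1]=5 → dur=8, Σ=18 | A=load:t2 B=compute:t1 [load-bound]
step 3: L[3]=8 C[2]=9 → dur=9, Σ=27 | A=compute:t2 B=load:t3 [compute-bound]
step 4: C[3]=5 → dur=5, Σ=32 | A=idle B=compute:t3 [compute-only]

end_cycle[2] = 18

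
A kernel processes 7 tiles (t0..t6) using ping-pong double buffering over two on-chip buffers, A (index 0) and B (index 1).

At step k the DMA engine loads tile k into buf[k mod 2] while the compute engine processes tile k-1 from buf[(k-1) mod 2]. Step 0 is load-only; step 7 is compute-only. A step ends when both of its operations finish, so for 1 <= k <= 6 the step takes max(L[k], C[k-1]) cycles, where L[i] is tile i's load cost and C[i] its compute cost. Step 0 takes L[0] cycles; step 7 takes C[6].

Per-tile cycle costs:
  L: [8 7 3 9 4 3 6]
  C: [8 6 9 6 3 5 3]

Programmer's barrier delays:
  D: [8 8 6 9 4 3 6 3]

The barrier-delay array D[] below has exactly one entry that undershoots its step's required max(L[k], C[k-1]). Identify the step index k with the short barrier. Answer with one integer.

hazard at step 4

[0] required=L[0]=8=8 vs D=8 ok
[1] required=max(L[1]=7,C[0]=8)=8 vs D=8 ok
[2] required=max(L[2]=3,C[1]=6)=6 vs D=6 ok
[3] required=max(L[3]=9,C[2]=9)=9 vs D=9 ok
[4] required=max(L[4]=4,C[3]=6)=6 vs D=4 SHORT
[5] required=max(L[5]=3,C[4]=3)=3 vs D=3 ok
[6] required=max(L[6]=6,C[5]=5)=6 vs D=6 ok
[7] required=C[6]=3=3 vs D=3 ok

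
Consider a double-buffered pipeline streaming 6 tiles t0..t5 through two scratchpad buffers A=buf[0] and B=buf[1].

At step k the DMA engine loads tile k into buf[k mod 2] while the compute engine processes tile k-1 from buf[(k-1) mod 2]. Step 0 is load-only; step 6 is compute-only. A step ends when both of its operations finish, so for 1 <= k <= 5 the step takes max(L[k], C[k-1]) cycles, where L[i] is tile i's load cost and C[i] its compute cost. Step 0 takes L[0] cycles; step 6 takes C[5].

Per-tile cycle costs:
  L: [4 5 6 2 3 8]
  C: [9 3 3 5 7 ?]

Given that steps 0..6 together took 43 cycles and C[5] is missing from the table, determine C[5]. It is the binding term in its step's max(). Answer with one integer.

C[5] = 8

step 0 | dur = L[0]=4 = 4
step 1 | dur = max(L[1]=5, C[0]=9) = 9
step 2 | dur = max(L[2]=6, C[1]=3) = 6
step 3 | dur = max(L[3]=2, C[2]=3) = 3
step 4 | dur = max(L[4]=3, C[3]=5) = 5
step 5 | dur = max(L[5]=8, C[4]=7) = 8
step 6 | dur = C[5]=? = C[5]  (unknown; binding)
sum of known step durations = 35
dur[6] = total - known = 43 - 35 = 8
C[5] is the binding max in step 6, so C[5] = dur[6] = 8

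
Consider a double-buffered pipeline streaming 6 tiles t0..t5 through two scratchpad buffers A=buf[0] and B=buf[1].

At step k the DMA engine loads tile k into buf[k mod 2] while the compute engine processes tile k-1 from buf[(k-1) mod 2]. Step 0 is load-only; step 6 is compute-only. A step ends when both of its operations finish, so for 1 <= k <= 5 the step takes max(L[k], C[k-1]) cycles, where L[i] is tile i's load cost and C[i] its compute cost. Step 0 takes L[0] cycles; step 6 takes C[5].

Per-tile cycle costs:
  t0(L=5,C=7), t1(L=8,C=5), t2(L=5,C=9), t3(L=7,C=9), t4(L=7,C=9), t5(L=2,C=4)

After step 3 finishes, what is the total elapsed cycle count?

end_cycle[3] = 27

[0] DMA t0→A (5c) ∥ CU idle ⇒ 5c, clock 5
[1] DMA t1→B (8c) ∥ CU A:t0 (7c) ⇒ 8c, clock 13
[2] DMA t2→A (5c) ∥ CU B:t1 (5c) ⇒ 5c, clock 18
[3] DMA t3→B (7c) ∥ CU A:t2 (9c) ⇒ 9c, clock 27
[4] DMA t4→A (7c) ∥ CU B:t3 (9c) ⇒ 9c, clock 36
[5] DMA t5→B (2c) ∥ CU A:t4 (9c) ⇒ 9c, clock 45
[6] DMA idle ∥ CU B:t5 (4c) ⇒ 4c, clock 49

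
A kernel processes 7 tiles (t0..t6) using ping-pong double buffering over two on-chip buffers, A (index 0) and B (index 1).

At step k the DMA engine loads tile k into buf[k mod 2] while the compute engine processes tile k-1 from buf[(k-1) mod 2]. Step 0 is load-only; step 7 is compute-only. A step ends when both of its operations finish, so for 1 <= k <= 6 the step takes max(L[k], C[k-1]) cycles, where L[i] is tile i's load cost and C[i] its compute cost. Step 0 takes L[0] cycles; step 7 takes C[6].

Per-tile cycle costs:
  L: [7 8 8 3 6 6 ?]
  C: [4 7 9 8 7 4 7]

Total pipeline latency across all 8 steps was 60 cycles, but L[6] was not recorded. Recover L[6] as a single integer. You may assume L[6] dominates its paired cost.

step 0: dur = L[0]=7 = 7
step 1: dur = max(L[1]=8, C[0]=4) = 8
step 2: dur = max(L[2]=8, C[1]=7) = 8
step 3: dur = max(L[3]=3, C[2]=9) = 9
step 4: dur = max(L[4]=6, C[3]=8) = 8
step 5: dur = max(L[5]=6, C[4]=7) = 7
step 6: dur = max(L[6]=?, C[5]=4) = L[6]  (unknown; binding)
step 7: dur = C[6]=7 = 7
sum of known step durations = 54
dur[6] = total - known = 60 - 54 = 6
L[6] is the binding max in step 6, so L[6] = dur[6] = 6

L[6] = 6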